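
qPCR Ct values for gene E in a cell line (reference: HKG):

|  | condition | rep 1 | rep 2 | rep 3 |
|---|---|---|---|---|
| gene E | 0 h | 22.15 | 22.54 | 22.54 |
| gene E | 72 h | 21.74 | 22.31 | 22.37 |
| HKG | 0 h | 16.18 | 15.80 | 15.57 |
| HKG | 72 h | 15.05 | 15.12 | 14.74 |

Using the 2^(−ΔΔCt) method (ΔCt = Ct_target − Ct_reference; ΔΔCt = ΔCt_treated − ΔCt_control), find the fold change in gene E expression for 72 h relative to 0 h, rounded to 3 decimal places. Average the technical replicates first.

Mean Ct: gene E 0 h 22.410; gene E 72 h 22.140; HKG 0 h 15.850; HKG 72 h 14.970
ΔCt(0 h) = 22.410 − 15.850 = 6.560
ΔCt(72 h) = 22.140 − 14.970 = 7.170
ΔΔCt = 7.170 − 6.560 = 0.610
Fold change = 2^(−0.610) = 0.6552

0.655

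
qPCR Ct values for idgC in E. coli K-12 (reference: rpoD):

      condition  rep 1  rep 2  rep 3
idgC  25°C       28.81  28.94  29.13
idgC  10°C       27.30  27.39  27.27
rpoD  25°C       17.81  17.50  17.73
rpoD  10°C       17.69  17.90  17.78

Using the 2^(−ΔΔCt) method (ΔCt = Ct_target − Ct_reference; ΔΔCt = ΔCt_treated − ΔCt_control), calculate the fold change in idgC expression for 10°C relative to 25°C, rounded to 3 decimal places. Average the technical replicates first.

Mean Ct: idgC 25°C 28.960; idgC 10°C 27.320; rpoD 25°C 17.680; rpoD 10°C 17.790
ΔCt(25°C) = 28.960 − 17.680 = 11.280
ΔCt(10°C) = 27.320 − 17.790 = 9.530
ΔΔCt = 9.530 − 11.280 = -1.750
Fold change = 2^(−(-1.750)) = 2^1.750 = 3.3636

3.364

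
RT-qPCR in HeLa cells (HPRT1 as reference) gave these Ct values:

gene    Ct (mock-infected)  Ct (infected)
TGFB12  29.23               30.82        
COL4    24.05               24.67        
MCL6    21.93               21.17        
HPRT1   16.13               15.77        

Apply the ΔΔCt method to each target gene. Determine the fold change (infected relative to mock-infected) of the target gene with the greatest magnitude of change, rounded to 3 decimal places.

TGFB12: ΔΔCt = (30.82−15.77) − (29.23−16.13) = 15.05 − 13.10 = 1.95; fold change = 2^-1.95 = 0.259
COL4: ΔΔCt = (24.67−15.77) − (24.05−16.13) = 8.90 − 7.92 = 0.98; fold change = 2^-0.98 = 0.507
MCL6: ΔΔCt = (21.17−15.77) − (21.93−16.13) = 5.40 − 5.80 = -0.40; fold change = 2^0.40 = 1.320
TGFB12 has the largest |ΔΔCt| = 1.95.

0.259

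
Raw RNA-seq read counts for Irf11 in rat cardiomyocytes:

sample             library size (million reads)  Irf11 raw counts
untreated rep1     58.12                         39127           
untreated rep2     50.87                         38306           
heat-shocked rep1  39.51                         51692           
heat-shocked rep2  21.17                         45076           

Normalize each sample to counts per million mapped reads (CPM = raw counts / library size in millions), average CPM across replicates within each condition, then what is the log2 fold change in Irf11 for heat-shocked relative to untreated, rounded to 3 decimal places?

1.269

CPM(untreated rep1) = 39127 / 58.12 = 673.2106
CPM(untreated rep2) = 38306 / 50.87 = 753.0175
CPM(heat-shocked rep1) = 51692 / 39.51 = 1308.3270
CPM(heat-shocked rep2) = 45076 / 21.17 = 2129.2395
mean CPM(untreated) = 713.1140; mean CPM(heat-shocked) = 1718.7832
Fold change = 1718.7832 / 713.1140 = 2.41025
log2(2.41025) = 1.2692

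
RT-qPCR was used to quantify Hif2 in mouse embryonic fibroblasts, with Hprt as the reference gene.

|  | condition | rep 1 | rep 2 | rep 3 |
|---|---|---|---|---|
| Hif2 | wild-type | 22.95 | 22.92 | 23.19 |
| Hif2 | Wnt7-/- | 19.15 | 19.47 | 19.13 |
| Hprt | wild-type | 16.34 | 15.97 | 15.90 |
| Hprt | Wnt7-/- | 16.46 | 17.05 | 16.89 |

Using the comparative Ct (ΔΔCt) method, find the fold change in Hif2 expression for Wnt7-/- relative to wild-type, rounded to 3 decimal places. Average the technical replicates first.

Mean Ct: Hif2 wild-type 23.020; Hif2 Wnt7-/- 19.250; Hprt wild-type 16.070; Hprt Wnt7-/- 16.800
ΔCt(wild-type) = 23.020 − 16.070 = 6.950
ΔCt(Wnt7-/-) = 19.250 − 16.800 = 2.450
ΔΔCt = 2.450 − 6.950 = -4.500
Fold change = 2^(−(-4.500)) = 2^4.500 = 22.6274

22.627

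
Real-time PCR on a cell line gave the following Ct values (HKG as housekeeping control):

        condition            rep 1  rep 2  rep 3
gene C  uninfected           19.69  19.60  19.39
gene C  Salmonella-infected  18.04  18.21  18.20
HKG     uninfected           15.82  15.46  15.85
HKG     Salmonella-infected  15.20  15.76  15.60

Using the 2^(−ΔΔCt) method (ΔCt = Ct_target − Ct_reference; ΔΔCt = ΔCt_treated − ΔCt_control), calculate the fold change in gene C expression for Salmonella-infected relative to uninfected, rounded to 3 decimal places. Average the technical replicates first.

Mean Ct: gene C uninfected 19.560; gene C Salmonella-infected 18.150; HKG uninfected 15.710; HKG Salmonella-infected 15.520
ΔCt(uninfected) = 19.560 − 15.710 = 3.850
ΔCt(Salmonella-infected) = 18.150 − 15.520 = 2.630
ΔΔCt = 2.630 − 3.850 = -1.220
Fold change = 2^(−(-1.220)) = 2^1.220 = 2.3295

2.329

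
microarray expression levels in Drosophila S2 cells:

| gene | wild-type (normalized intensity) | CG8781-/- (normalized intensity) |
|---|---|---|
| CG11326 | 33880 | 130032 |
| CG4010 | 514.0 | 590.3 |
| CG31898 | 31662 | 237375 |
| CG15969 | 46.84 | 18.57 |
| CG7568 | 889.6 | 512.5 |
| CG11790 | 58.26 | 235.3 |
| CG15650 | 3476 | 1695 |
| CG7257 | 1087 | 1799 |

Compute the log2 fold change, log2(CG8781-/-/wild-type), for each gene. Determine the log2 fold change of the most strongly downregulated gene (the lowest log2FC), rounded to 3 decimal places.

log2(130032/33880) = 1.940  (CG11326)
log2(590.3/514.0) = 0.200  (CG4010)
log2(237375/31662) = 2.906  (CG31898)
log2(18.57/46.84) = -1.335  (CG15969)
log2(512.5/889.6) = -0.796  (CG7568)
log2(235.3/58.26) = 2.014  (CG11790)
log2(1695/3476) = -1.036  (CG15650)
log2(1799/1087) = 0.727  (CG7257)
CG15969 is most strongly downregulated.

-1.335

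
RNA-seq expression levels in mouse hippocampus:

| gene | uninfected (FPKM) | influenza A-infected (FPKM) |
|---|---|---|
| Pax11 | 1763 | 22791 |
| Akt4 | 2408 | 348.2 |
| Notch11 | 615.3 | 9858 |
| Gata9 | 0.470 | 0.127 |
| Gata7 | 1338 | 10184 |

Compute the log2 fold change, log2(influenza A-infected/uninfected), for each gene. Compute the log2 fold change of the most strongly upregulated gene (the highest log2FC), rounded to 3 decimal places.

log2(22791/1763) = 3.692  (Pax11)
log2(348.2/2408) = -2.790  (Akt4)
log2(9858/615.3) = 4.002  (Notch11)
log2(0.127/0.470) = -1.888  (Gata9)
log2(10184/1338) = 2.928  (Gata7)
Notch11 is most strongly upregulated.

4.002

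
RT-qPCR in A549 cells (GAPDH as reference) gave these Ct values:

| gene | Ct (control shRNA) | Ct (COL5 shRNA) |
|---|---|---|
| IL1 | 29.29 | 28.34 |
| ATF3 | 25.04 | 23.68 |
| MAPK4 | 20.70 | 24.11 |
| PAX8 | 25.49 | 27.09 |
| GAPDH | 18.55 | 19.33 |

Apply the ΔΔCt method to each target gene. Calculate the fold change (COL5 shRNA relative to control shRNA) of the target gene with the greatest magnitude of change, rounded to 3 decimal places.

IL1: ΔΔCt = (28.34−19.33) − (29.29−18.55) = 9.01 − 10.74 = -1.73; fold change = 2^1.73 = 3.317
ATF3: ΔΔCt = (23.68−19.33) − (25.04−18.55) = 4.35 − 6.49 = -2.14; fold change = 2^2.14 = 4.408
MAPK4: ΔΔCt = (24.11−19.33) − (20.70−18.55) = 4.78 − 2.15 = 2.63; fold change = 2^-2.63 = 0.162
PAX8: ΔΔCt = (27.09−19.33) − (25.49−18.55) = 7.76 − 6.94 = 0.82; fold change = 2^-0.82 = 0.566
MAPK4 has the largest |ΔΔCt| = 2.63.

0.162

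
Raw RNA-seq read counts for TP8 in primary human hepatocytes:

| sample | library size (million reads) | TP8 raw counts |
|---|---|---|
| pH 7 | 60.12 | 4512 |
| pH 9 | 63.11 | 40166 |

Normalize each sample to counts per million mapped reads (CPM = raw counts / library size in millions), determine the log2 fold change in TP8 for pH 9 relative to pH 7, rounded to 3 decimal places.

3.084

CPM(pH 7) = 4512 / 60.12 = 75.0499
CPM(pH 9) = 40166 / 63.11 = 636.4443
Fold change = 636.4443 / 75.0499 = 8.48028
log2(8.48028) = 3.0841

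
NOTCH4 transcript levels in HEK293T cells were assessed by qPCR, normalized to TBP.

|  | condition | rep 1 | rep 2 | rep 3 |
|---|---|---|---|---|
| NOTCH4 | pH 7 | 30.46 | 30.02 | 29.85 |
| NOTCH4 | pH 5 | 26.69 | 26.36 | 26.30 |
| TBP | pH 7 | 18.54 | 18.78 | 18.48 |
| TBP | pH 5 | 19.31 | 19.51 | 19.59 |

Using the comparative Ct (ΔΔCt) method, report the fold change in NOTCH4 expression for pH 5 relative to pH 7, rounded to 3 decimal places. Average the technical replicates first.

Mean Ct: NOTCH4 pH 7 30.110; NOTCH4 pH 5 26.450; TBP pH 7 18.600; TBP pH 5 19.470
ΔCt(pH 7) = 30.110 − 18.600 = 11.510
ΔCt(pH 5) = 26.450 − 19.470 = 6.980
ΔΔCt = 6.980 − 11.510 = -4.530
Fold change = 2^(−(-4.530)) = 2^4.530 = 23.1029

23.103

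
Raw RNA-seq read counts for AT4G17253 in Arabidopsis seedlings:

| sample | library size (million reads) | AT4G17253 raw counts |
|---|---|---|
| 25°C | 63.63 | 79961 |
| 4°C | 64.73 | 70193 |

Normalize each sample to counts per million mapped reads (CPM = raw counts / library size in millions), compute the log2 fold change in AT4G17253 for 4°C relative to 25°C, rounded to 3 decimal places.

CPM(25°C) = 79961 / 63.63 = 1256.6557
CPM(4°C) = 70193 / 64.73 = 1084.3967
Fold change = 1084.3967 / 1256.6557 = 0.86292
log2(0.86292) = -0.2127

-0.213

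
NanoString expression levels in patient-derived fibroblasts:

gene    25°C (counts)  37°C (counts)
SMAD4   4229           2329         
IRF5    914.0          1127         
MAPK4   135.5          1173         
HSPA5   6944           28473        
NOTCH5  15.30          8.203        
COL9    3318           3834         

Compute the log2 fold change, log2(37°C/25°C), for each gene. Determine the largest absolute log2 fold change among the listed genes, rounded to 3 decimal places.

3.114

log2(2329/4229) = -0.861  (SMAD4)
log2(1127/914.0) = 0.302  (IRF5)
log2(1173/135.5) = 3.114  (MAPK4)
log2(28473/6944) = 2.036  (HSPA5)
log2(8.203/15.30) = -0.899  (NOTCH5)
log2(3834/3318) = 0.209  (COL9)
The largest magnitude belongs to MAPK4.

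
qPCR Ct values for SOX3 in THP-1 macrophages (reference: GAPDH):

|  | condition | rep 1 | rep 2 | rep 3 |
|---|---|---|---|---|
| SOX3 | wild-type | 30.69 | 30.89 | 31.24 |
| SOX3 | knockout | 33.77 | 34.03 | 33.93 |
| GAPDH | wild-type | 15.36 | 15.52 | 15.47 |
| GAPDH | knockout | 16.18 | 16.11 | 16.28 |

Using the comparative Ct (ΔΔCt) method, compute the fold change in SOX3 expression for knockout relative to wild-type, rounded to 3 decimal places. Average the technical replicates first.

0.213

Mean Ct: SOX3 wild-type 30.940; SOX3 knockout 33.910; GAPDH wild-type 15.450; GAPDH knockout 16.190
ΔCt(wild-type) = 30.940 − 15.450 = 15.490
ΔCt(knockout) = 33.910 − 16.190 = 17.720
ΔΔCt = 17.720 − 15.490 = 2.230
Fold change = 2^(−2.230) = 0.2132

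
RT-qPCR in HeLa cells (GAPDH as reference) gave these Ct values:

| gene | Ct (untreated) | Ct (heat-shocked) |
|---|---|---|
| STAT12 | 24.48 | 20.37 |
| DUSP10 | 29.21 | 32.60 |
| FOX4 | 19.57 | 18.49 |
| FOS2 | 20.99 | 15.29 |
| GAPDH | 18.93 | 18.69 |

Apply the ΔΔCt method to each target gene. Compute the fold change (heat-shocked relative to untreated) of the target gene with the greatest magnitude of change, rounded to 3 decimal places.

STAT12: ΔΔCt = (20.37−18.69) − (24.48−18.93) = 1.68 − 5.55 = -3.87; fold change = 2^3.87 = 14.621
DUSP10: ΔΔCt = (32.60−18.69) − (29.21−18.93) = 13.91 − 10.28 = 3.63; fold change = 2^-3.63 = 0.081
FOX4: ΔΔCt = (18.49−18.69) − (19.57−18.93) = -0.20 − 0.64 = -0.84; fold change = 2^0.84 = 1.790
FOS2: ΔΔCt = (15.29−18.69) − (20.99−18.93) = -3.40 − 2.06 = -5.46; fold change = 2^5.46 = 44.017
FOS2 has the largest |ΔΔCt| = 5.46.

44.017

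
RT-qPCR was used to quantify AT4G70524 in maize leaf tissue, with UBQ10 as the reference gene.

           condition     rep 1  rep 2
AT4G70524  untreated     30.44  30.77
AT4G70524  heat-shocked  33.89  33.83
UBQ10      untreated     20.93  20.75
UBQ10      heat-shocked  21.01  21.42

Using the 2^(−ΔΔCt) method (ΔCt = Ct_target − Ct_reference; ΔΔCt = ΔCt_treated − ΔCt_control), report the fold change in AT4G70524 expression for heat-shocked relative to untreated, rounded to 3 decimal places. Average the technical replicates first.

0.136

Mean Ct: AT4G70524 untreated 30.605; AT4G70524 heat-shocked 33.860; UBQ10 untreated 20.840; UBQ10 heat-shocked 21.215
ΔCt(untreated) = 30.605 − 20.840 = 9.765
ΔCt(heat-shocked) = 33.860 − 21.215 = 12.645
ΔΔCt = 12.645 − 9.765 = 2.880
Fold change = 2^(−2.880) = 0.1358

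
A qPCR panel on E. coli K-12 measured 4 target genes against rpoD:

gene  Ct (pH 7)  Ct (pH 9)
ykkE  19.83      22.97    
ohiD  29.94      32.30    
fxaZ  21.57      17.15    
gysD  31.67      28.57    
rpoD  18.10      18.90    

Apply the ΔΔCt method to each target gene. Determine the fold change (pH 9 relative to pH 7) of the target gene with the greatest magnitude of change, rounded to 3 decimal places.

ykkE: ΔΔCt = (22.97−18.90) − (19.83−18.10) = 4.07 − 1.73 = 2.34; fold change = 2^-2.34 = 0.198
ohiD: ΔΔCt = (32.30−18.90) − (29.94−18.10) = 13.40 − 11.84 = 1.56; fold change = 2^-1.56 = 0.339
fxaZ: ΔΔCt = (17.15−18.90) − (21.57−18.10) = -1.75 − 3.47 = -5.22; fold change = 2^5.22 = 37.271
gysD: ΔΔCt = (28.57−18.90) − (31.67−18.10) = 9.67 − 13.57 = -3.90; fold change = 2^3.90 = 14.929
fxaZ has the largest |ΔΔCt| = 5.22.

37.271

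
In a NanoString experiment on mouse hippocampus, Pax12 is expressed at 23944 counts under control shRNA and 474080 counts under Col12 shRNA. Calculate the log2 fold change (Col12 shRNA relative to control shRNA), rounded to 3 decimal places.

Fold change = 474080 / 23944 = 19.7995
log2(19.7995) = 4.3074

4.307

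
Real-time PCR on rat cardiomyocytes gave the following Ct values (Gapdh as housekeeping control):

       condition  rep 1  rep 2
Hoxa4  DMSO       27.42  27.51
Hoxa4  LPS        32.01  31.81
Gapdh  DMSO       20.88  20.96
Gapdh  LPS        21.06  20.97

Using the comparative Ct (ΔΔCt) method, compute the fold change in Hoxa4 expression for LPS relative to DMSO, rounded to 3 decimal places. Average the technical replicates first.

Mean Ct: Hoxa4 DMSO 27.465; Hoxa4 LPS 31.910; Gapdh DMSO 20.920; Gapdh LPS 21.015
ΔCt(DMSO) = 27.465 − 20.920 = 6.545
ΔCt(LPS) = 31.910 − 21.015 = 10.895
ΔΔCt = 10.895 − 6.545 = 4.350
Fold change = 2^(−4.350) = 0.0490

0.049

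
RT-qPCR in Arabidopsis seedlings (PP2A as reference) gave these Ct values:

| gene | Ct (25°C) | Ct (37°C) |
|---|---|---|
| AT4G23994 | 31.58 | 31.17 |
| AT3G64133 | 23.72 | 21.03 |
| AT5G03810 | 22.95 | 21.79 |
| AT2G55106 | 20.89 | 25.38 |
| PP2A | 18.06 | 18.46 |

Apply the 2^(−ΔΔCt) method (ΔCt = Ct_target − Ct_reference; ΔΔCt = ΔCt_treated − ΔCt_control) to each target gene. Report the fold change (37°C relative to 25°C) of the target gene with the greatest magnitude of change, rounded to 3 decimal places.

AT4G23994: ΔΔCt = (31.17−18.46) − (31.58−18.06) = 12.71 − 13.52 = -0.81; fold change = 2^0.81 = 1.753
AT3G64133: ΔΔCt = (21.03−18.46) − (23.72−18.06) = 2.57 − 5.66 = -3.09; fold change = 2^3.09 = 8.515
AT5G03810: ΔΔCt = (21.79−18.46) − (22.95−18.06) = 3.33 − 4.89 = -1.56; fold change = 2^1.56 = 2.949
AT2G55106: ΔΔCt = (25.38−18.46) − (20.89−18.06) = 6.92 − 2.83 = 4.09; fold change = 2^-4.09 = 0.059
AT2G55106 has the largest |ΔΔCt| = 4.09.

0.059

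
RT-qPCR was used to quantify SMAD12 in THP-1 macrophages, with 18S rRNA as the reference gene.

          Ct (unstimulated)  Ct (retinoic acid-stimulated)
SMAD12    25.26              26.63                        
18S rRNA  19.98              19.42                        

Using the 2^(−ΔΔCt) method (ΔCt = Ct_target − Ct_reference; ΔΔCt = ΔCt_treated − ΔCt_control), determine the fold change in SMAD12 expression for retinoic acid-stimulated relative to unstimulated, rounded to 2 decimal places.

0.26

ΔCt(unstimulated) = 25.260 − 19.980 = 5.280
ΔCt(retinoic acid-stimulated) = 26.630 − 19.420 = 7.210
ΔΔCt = 7.210 − 5.280 = 1.930
Fold change = 2^(−1.930) = 0.262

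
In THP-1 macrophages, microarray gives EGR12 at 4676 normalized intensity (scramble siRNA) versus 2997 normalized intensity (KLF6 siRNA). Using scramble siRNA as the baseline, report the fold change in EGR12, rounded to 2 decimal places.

0.64

Fold change = 2997 / 4676 = 0.641
EGR12 is downregulated.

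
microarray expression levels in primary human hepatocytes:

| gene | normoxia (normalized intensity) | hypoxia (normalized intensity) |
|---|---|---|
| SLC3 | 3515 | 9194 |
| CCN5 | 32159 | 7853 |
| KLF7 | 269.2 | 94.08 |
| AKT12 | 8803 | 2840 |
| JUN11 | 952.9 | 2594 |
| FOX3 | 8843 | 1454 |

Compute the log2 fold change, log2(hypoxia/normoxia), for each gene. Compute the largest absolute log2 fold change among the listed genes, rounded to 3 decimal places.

2.605

log2(9194/3515) = 1.387  (SLC3)
log2(7853/32159) = -2.034  (CCN5)
log2(94.08/269.2) = -1.517  (KLF7)
log2(2840/8803) = -1.632  (AKT12)
log2(2594/952.9) = 1.445  (JUN11)
log2(1454/8843) = -2.605  (FOX3)
The largest magnitude belongs to FOX3.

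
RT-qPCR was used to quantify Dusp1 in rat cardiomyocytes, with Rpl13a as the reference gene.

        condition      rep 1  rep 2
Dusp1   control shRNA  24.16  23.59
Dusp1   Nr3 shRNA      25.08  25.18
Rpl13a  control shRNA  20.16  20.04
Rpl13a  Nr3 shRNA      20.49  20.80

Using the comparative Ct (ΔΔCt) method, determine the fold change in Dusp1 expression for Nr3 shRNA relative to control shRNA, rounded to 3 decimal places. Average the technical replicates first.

Mean Ct: Dusp1 control shRNA 23.875; Dusp1 Nr3 shRNA 25.130; Rpl13a control shRNA 20.100; Rpl13a Nr3 shRNA 20.645
ΔCt(control shRNA) = 23.875 − 20.100 = 3.775
ΔCt(Nr3 shRNA) = 25.130 − 20.645 = 4.485
ΔΔCt = 4.485 − 3.775 = 0.710
Fold change = 2^(−0.710) = 0.6113

0.611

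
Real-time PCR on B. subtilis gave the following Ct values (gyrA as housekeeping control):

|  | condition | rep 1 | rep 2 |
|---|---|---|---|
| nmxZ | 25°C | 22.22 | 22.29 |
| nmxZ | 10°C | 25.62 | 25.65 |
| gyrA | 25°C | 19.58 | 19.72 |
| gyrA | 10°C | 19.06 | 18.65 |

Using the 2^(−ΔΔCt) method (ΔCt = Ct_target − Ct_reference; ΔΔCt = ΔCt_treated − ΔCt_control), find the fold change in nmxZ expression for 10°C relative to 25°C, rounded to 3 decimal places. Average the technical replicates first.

0.055

Mean Ct: nmxZ 25°C 22.255; nmxZ 10°C 25.635; gyrA 25°C 19.650; gyrA 10°C 18.855
ΔCt(25°C) = 22.255 − 19.650 = 2.605
ΔCt(10°C) = 25.635 − 18.855 = 6.780
ΔΔCt = 6.780 − 2.605 = 4.175
Fold change = 2^(−4.175) = 0.0554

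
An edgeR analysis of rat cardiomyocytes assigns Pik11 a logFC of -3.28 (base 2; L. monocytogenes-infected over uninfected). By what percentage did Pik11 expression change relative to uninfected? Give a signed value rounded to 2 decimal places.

Fold change = 2^(-3.28) = 0.1029
Percent change = (FC − 1) × 100% = (0.1029 − 1) × 100 = -89.71%

-89.71%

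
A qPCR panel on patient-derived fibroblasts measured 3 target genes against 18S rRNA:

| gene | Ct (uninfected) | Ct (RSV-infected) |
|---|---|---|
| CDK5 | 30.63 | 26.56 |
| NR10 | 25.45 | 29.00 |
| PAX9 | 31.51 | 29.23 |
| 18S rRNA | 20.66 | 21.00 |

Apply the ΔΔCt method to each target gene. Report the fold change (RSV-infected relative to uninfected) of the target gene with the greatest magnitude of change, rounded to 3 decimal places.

CDK5: ΔΔCt = (26.56−21.00) − (30.63−20.66) = 5.56 − 9.97 = -4.41; fold change = 2^4.41 = 21.259
NR10: ΔΔCt = (29.00−21.00) − (25.45−20.66) = 8.00 − 4.79 = 3.21; fold change = 2^-3.21 = 0.108
PAX9: ΔΔCt = (29.23−21.00) − (31.51−20.66) = 8.23 − 10.85 = -2.62; fold change = 2^2.62 = 6.148
CDK5 has the largest |ΔΔCt| = 4.41.

21.259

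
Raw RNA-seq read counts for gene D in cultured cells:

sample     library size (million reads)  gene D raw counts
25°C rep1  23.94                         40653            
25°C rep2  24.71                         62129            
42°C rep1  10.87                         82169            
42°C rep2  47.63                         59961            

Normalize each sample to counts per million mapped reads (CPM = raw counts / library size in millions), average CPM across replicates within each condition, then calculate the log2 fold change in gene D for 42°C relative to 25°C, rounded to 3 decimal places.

1.066

CPM(25°C rep1) = 40653 / 23.94 = 1698.1203
CPM(25°C rep2) = 62129 / 24.71 = 2514.3262
CPM(42°C rep1) = 82169 / 10.87 = 7559.2456
CPM(42°C rep2) = 59961 / 47.63 = 1258.8915
mean CPM(25°C) = 2106.2232; mean CPM(42°C) = 4409.0685
Fold change = 4409.0685 / 2106.2232 = 2.09335
log2(2.09335) = 1.0658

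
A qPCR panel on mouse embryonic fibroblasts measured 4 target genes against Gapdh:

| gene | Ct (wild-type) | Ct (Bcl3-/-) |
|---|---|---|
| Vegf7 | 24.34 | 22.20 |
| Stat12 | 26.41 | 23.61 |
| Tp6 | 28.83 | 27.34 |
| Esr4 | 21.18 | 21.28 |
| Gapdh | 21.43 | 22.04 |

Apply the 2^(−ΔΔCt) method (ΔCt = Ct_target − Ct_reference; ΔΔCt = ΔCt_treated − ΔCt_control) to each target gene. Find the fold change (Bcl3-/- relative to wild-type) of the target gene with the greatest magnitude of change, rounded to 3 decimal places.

Vegf7: ΔΔCt = (22.20−22.04) − (24.34−21.43) = 0.16 − 2.91 = -2.75; fold change = 2^2.75 = 6.727
Stat12: ΔΔCt = (23.61−22.04) − (26.41−21.43) = 1.57 − 4.98 = -3.41; fold change = 2^3.41 = 10.629
Tp6: ΔΔCt = (27.34−22.04) − (28.83−21.43) = 5.30 − 7.40 = -2.10; fold change = 2^2.10 = 4.287
Esr4: ΔΔCt = (21.28−22.04) − (21.18−21.43) = -0.76 − (-0.25) = -0.51; fold change = 2^0.51 = 1.424
Stat12 has the largest |ΔΔCt| = 3.41.

10.629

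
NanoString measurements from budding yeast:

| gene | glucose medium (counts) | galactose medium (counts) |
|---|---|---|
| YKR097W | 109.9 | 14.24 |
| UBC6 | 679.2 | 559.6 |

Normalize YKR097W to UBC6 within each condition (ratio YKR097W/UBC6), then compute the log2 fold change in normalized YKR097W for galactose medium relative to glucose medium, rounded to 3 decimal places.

YKR097W/UBC6 (glucose medium) = 109.9 / 679.2 = 0.16181
YKR097W/UBC6 (galactose medium) = 14.24 / 559.6 = 0.025447
Fold change = 0.025447 / 0.16181 = 0.1573
log2(0.1573) = -2.6687

-2.669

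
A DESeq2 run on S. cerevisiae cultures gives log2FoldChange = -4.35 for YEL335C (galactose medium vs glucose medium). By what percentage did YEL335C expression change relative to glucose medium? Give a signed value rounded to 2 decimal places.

-95.10%

Fold change = 2^(-4.35) = 0.0490
Percent change = (FC − 1) × 100% = (0.0490 − 1) × 100 = -95.10%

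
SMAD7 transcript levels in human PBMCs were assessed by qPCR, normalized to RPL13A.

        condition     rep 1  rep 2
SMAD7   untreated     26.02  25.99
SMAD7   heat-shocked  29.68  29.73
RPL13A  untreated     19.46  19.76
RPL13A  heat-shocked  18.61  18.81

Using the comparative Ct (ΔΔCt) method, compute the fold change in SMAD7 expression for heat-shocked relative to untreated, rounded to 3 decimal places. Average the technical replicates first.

Mean Ct: SMAD7 untreated 26.005; SMAD7 heat-shocked 29.705; RPL13A untreated 19.610; RPL13A heat-shocked 18.710
ΔCt(untreated) = 26.005 − 19.610 = 6.395
ΔCt(heat-shocked) = 29.705 − 18.710 = 10.995
ΔΔCt = 10.995 − 6.395 = 4.600
Fold change = 2^(−4.600) = 0.0412

0.041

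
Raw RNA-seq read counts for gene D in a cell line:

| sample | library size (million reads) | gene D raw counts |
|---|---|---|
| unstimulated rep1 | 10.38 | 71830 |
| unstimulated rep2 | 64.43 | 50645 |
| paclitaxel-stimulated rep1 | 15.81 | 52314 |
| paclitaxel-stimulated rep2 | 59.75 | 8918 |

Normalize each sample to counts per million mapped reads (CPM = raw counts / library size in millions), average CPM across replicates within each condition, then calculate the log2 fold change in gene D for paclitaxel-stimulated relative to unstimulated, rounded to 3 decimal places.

CPM(unstimulated rep1) = 71830 / 10.38 = 6920.0385
CPM(unstimulated rep2) = 50645 / 64.43 = 786.0469
CPM(paclitaxel-stimulated rep1) = 52314 / 15.81 = 3308.9184
CPM(paclitaxel-stimulated rep2) = 8918 / 59.75 = 149.2552
mean CPM(unstimulated) = 3853.0427; mean CPM(paclitaxel-stimulated) = 1729.0868
Fold change = 1729.0868 / 3853.0427 = 0.44876
log2(0.44876) = -1.1560

-1.156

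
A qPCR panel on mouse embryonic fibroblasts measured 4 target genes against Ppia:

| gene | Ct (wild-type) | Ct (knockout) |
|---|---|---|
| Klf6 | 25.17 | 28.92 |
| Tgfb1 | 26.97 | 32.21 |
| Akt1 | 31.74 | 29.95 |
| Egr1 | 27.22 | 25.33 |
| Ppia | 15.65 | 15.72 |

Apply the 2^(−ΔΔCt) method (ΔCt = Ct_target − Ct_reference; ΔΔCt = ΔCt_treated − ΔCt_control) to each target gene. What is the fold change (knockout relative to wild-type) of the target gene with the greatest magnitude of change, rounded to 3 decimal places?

0.028

Klf6: ΔΔCt = (28.92−15.72) − (25.17−15.65) = 13.20 − 9.52 = 3.68; fold change = 2^-3.68 = 0.078
Tgfb1: ΔΔCt = (32.21−15.72) − (26.97−15.65) = 16.49 − 11.32 = 5.17; fold change = 2^-5.17 = 0.028
Akt1: ΔΔCt = (29.95−15.72) − (31.74−15.65) = 14.23 − 16.09 = -1.86; fold change = 2^1.86 = 3.630
Egr1: ΔΔCt = (25.33−15.72) − (27.22−15.65) = 9.61 − 11.57 = -1.96; fold change = 2^1.96 = 3.891
Tgfb1 has the largest |ΔΔCt| = 5.17.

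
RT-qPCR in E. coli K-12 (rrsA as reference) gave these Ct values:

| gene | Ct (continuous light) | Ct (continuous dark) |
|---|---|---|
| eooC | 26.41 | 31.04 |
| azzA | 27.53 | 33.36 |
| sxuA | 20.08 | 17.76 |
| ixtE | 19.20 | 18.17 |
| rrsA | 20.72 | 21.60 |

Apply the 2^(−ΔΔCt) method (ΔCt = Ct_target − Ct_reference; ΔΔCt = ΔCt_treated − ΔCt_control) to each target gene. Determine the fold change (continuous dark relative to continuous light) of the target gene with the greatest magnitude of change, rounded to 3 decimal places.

0.032

eooC: ΔΔCt = (31.04−21.60) − (26.41−20.72) = 9.44 − 5.69 = 3.75; fold change = 2^-3.75 = 0.074
azzA: ΔΔCt = (33.36−21.60) − (27.53−20.72) = 11.76 − 6.81 = 4.95; fold change = 2^-4.95 = 0.032
sxuA: ΔΔCt = (17.76−21.60) − (20.08−20.72) = -3.84 − (-0.64) = -3.20; fold change = 2^3.20 = 9.190
ixtE: ΔΔCt = (18.17−21.60) − (19.20−20.72) = -3.43 − (-1.52) = -1.91; fold change = 2^1.91 = 3.758
azzA has the largest |ΔΔCt| = 4.95.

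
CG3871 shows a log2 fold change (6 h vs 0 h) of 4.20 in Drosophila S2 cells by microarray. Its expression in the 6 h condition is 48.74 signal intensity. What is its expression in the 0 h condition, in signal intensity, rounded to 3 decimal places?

Fold change = 2^(4.20) = 18.3792
0 h expression = 48.74 / 18.3792 = 2.652

2.652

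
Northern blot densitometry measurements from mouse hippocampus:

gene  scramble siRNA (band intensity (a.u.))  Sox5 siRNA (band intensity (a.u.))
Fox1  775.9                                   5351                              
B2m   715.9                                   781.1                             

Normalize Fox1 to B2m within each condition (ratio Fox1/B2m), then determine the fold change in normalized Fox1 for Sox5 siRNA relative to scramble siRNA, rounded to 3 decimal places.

Fox1/B2m (scramble siRNA) = 775.9 / 715.9 = 1.0838
Fox1/B2m (Sox5 siRNA) = 5351 / 781.1 = 6.8506
Fold change = 6.8506 / 1.0838 = 6.3208

6.321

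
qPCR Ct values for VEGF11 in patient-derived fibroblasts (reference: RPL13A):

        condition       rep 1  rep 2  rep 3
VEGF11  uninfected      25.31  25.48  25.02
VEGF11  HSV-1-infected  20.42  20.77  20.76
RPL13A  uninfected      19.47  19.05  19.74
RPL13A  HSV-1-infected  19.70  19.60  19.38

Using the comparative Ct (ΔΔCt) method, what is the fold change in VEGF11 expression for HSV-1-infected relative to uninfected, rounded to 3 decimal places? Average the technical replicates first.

Mean Ct: VEGF11 uninfected 25.270; VEGF11 HSV-1-infected 20.650; RPL13A uninfected 19.420; RPL13A HSV-1-infected 19.560
ΔCt(uninfected) = 25.270 − 19.420 = 5.850
ΔCt(HSV-1-infected) = 20.650 − 19.560 = 1.090
ΔΔCt = 1.090 − 5.850 = -4.760
Fold change = 2^(−(-4.760)) = 2^4.760 = 27.0958

27.096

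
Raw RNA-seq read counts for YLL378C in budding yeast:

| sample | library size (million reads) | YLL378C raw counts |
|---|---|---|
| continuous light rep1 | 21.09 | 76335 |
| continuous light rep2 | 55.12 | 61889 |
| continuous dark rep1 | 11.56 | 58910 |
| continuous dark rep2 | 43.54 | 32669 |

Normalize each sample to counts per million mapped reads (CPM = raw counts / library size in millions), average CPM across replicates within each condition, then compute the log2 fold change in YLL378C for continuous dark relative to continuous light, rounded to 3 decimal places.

CPM(continuous light rep1) = 76335 / 21.09 = 3619.4879
CPM(continuous light rep2) = 61889 / 55.12 = 1122.8048
CPM(continuous dark rep1) = 58910 / 11.56 = 5096.0208
CPM(continuous dark rep2) = 32669 / 43.54 = 750.3215
mean CPM(continuous light) = 2371.1463; mean CPM(continuous dark) = 2923.1712
Fold change = 2923.1712 / 2371.1463 = 1.23281
log2(1.23281) = 0.3019

0.302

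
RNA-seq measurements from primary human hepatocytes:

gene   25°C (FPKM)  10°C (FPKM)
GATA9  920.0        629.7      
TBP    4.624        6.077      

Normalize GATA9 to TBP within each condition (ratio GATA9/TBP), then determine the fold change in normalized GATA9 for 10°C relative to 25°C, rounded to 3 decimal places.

GATA9/TBP (25°C) = 920.0 / 4.624 = 198.96
GATA9/TBP (10°C) = 629.7 / 6.077 = 103.62
Fold change = 103.62 / 198.96 = 0.5208

0.521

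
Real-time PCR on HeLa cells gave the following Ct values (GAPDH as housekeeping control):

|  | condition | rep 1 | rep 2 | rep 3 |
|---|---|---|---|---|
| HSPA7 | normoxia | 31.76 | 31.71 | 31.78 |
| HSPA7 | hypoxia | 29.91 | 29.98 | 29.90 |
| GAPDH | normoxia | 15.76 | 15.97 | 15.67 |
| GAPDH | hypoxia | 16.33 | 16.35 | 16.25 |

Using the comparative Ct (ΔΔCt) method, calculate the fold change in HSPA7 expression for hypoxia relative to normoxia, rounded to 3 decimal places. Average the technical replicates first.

5.028

Mean Ct: HSPA7 normoxia 31.750; HSPA7 hypoxia 29.930; GAPDH normoxia 15.800; GAPDH hypoxia 16.310
ΔCt(normoxia) = 31.750 − 15.800 = 15.950
ΔCt(hypoxia) = 29.930 − 16.310 = 13.620
ΔΔCt = 13.620 − 15.950 = -2.330
Fold change = 2^(−(-2.330)) = 2^2.330 = 5.0281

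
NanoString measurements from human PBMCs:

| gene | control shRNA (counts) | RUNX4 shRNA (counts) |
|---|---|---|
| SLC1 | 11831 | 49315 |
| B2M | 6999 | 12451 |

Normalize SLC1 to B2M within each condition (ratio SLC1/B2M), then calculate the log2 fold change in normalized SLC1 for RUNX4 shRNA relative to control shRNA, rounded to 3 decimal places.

SLC1/B2M (control shRNA) = 11831 / 6999 = 1.6904
SLC1/B2M (RUNX4 shRNA) = 49315 / 12451 = 3.9607
Fold change = 3.9607 / 1.6904 = 2.3431
log2(2.3431) = 1.2284

1.228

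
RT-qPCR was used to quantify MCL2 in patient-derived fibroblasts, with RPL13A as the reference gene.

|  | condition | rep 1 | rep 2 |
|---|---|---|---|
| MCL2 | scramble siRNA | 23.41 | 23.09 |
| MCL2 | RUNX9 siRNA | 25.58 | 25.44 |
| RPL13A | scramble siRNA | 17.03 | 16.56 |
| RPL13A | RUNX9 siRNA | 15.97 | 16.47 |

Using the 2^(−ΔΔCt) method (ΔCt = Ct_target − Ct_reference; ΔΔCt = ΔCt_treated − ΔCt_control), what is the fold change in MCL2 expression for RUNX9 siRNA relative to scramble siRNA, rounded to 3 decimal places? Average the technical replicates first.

Mean Ct: MCL2 scramble siRNA 23.250; MCL2 RUNX9 siRNA 25.510; RPL13A scramble siRNA 16.795; RPL13A RUNX9 siRNA 16.220
ΔCt(scramble siRNA) = 23.250 − 16.795 = 6.455
ΔCt(RUNX9 siRNA) = 25.510 − 16.220 = 9.290
ΔΔCt = 9.290 − 6.455 = 2.835
Fold change = 2^(−2.835) = 0.1401

0.140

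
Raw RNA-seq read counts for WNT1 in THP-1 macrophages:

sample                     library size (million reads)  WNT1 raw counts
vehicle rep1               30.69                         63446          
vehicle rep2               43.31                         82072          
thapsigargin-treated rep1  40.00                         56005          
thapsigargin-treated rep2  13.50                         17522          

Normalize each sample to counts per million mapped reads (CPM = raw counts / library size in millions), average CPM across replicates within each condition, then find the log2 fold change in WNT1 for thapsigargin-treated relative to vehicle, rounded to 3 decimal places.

-0.554

CPM(vehicle rep1) = 63446 / 30.69 = 2067.3183
CPM(vehicle rep2) = 82072 / 43.31 = 1894.9896
CPM(thapsigargin-treated rep1) = 56005 / 40.00 = 1400.1250
CPM(thapsigargin-treated rep2) = 17522 / 13.50 = 1297.9259
mean CPM(vehicle) = 1981.1540; mean CPM(thapsigargin-treated) = 1349.0255
Fold change = 1349.0255 / 1981.1540 = 0.68093
log2(0.68093) = -0.5544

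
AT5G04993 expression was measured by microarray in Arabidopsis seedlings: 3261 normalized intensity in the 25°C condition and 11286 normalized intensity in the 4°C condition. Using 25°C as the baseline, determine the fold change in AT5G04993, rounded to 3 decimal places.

Fold change = 11286 / 3261 = 3.4609
AT5G04993 is upregulated.

3.461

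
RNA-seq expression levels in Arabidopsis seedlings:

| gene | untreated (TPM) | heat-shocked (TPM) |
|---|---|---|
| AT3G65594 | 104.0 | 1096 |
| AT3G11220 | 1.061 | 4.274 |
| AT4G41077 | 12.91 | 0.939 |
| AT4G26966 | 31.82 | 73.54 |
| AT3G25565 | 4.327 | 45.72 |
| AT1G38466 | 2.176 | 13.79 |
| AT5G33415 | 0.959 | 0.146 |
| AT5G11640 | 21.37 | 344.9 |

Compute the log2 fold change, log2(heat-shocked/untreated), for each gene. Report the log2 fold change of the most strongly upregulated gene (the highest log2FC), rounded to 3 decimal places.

log2(1096/104.0) = 3.398  (AT3G65594)
log2(4.274/1.061) = 2.010  (AT3G11220)
log2(0.939/12.91) = -3.781  (AT4G41077)
log2(73.54/31.82) = 1.209  (AT4G26966)
log2(45.72/4.327) = 3.401  (AT3G25565)
log2(13.79/2.176) = 2.664  (AT1G38466)
log2(0.146/0.959) = -2.716  (AT5G33415)
log2(344.9/21.37) = 4.013  (AT5G11640)
AT5G11640 is most strongly upregulated.

4.013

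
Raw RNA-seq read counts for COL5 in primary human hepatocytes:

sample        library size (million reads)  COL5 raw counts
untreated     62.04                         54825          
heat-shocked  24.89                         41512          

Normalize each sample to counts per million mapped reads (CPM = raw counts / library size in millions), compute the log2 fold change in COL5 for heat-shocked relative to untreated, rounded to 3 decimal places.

0.916

CPM(untreated) = 54825 / 62.04 = 883.7041
CPM(heat-shocked) = 41512 / 24.89 = 1667.8184
Fold change = 1667.8184 / 883.7041 = 1.88730
log2(1.88730) = 0.9163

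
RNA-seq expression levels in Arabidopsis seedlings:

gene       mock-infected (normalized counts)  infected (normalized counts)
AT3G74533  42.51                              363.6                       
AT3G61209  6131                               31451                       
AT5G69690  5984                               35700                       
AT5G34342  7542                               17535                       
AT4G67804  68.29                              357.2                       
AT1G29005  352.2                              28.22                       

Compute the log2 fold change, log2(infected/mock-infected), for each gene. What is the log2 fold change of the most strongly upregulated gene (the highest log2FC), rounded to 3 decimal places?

3.096

log2(363.6/42.51) = 3.096  (AT3G74533)
log2(31451/6131) = 2.359  (AT3G61209)
log2(35700/5984) = 2.577  (AT5G69690)
log2(17535/7542) = 1.217  (AT5G34342)
log2(357.2/68.29) = 2.387  (AT4G67804)
log2(28.22/352.2) = -3.642  (AT1G29005)
AT3G74533 is most strongly upregulated.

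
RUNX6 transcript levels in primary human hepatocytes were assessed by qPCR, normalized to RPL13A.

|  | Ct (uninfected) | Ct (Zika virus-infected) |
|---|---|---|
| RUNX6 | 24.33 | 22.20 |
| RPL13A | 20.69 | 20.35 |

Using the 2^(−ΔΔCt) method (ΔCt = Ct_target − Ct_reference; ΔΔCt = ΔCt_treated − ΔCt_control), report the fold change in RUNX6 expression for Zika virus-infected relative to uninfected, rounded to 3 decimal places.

ΔCt(uninfected) = 24.330 − 20.690 = 3.640
ΔCt(Zika virus-infected) = 22.200 − 20.350 = 1.850
ΔΔCt = 1.850 − 3.640 = -1.790
Fold change = 2^(−(-1.790)) = 2^1.790 = 3.4581

3.458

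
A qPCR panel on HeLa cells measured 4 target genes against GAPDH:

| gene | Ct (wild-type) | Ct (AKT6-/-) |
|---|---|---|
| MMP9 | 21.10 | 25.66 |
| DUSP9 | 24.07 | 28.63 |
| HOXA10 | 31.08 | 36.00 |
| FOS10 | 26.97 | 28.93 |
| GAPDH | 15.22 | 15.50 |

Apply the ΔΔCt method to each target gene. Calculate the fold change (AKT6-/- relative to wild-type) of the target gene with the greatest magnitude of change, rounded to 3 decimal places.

MMP9: ΔΔCt = (25.66−15.50) − (21.10−15.22) = 10.16 − 5.88 = 4.28; fold change = 2^-4.28 = 0.051
DUSP9: ΔΔCt = (28.63−15.50) − (24.07−15.22) = 13.13 − 8.85 = 4.28; fold change = 2^-4.28 = 0.051
HOXA10: ΔΔCt = (36.00−15.50) − (31.08−15.22) = 20.50 − 15.86 = 4.64; fold change = 2^-4.64 = 0.040
FOS10: ΔΔCt = (28.93−15.50) − (26.97−15.22) = 13.43 − 11.75 = 1.68; fold change = 2^-1.68 = 0.312
HOXA10 has the largest |ΔΔCt| = 4.64.

0.040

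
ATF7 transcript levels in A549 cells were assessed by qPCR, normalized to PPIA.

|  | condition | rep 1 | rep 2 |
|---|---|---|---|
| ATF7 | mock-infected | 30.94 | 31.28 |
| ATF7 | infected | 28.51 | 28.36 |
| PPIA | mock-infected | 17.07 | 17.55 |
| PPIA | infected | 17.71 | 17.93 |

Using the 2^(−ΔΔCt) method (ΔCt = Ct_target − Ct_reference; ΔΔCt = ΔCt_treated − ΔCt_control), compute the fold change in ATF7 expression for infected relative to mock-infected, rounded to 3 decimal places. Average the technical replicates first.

Mean Ct: ATF7 mock-infected 31.110; ATF7 infected 28.435; PPIA mock-infected 17.310; PPIA infected 17.820
ΔCt(mock-infected) = 31.110 − 17.310 = 13.800
ΔCt(infected) = 28.435 − 17.820 = 10.615
ΔΔCt = 10.615 − 13.800 = -3.185
Fold change = 2^(−(-3.185)) = 2^3.185 = 9.0945

9.095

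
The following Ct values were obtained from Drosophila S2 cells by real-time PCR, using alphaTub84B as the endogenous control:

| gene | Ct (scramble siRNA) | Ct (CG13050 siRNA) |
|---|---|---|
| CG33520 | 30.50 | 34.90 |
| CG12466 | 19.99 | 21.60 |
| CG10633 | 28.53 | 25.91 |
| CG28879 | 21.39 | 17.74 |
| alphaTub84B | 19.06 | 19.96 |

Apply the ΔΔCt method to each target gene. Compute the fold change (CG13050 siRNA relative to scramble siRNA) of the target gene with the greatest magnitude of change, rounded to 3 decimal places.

CG33520: ΔΔCt = (34.90−19.96) − (30.50−19.06) = 14.94 − 11.44 = 3.50; fold change = 2^-3.50 = 0.088
CG12466: ΔΔCt = (21.60−19.96) − (19.99−19.06) = 1.64 − 0.93 = 0.71; fold change = 2^-0.71 = 0.611
CG10633: ΔΔCt = (25.91−19.96) − (28.53−19.06) = 5.95 − 9.47 = -3.52; fold change = 2^3.52 = 11.472
CG28879: ΔΔCt = (17.74−19.96) − (21.39−19.06) = -2.22 − 2.33 = -4.55; fold change = 2^4.55 = 23.425
CG28879 has the largest |ΔΔCt| = 4.55.

23.425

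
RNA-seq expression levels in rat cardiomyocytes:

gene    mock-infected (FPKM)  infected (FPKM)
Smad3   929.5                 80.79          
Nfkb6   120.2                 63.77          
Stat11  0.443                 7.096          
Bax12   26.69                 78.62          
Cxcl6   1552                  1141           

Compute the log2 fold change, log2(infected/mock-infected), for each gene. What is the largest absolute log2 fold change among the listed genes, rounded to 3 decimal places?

log2(80.79/929.5) = -3.524  (Smad3)
log2(63.77/120.2) = -0.914  (Nfkb6)
log2(7.096/0.443) = 4.002  (Stat11)
log2(78.62/26.69) = 1.559  (Bax12)
log2(1141/1552) = -0.444  (Cxcl6)
The largest magnitude belongs to Stat11.

4.002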